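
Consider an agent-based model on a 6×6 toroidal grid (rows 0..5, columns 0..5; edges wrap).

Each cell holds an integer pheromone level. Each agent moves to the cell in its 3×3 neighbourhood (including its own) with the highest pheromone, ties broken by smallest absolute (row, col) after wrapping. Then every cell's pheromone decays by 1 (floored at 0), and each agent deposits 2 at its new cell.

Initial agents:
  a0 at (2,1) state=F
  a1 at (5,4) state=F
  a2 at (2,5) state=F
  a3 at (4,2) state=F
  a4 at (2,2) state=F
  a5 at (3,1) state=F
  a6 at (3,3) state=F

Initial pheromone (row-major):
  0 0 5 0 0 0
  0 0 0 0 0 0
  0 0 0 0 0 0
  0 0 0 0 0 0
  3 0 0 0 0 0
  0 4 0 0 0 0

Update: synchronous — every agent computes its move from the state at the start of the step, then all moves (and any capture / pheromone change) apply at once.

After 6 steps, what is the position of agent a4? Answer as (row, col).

(5, 1)

t=1: a0@(1,0) a1@(0,3) a2@(1,0) a3@(5,1) a4@(1,1) a5@(4,0) a6@(2,2) | pheromone: 0 0 4 2 0 0 / 4 2 0 0 0 0 / 0 0 2 0 0 0 / 0 0 0 0 0 0 / 4 0 0 0 0 0 / 0 5 0 0 0 0
t=2: a0@(1,0) a1@(0,2) a2@(1,0) a3@(5,1) a4@(0,2) a5@(5,1) a6@(1,1) | pheromone: 0 0 7 1 0 0 / 7 3 0 0 0 0 / 0 0 1 0 0 0 / 0 0 0 0 0 0 / 3 0 0 0 0 0 / 0 8 0 0 0 0
t=3: a0@(1,0) a1@(5,1) a2@(1,0) a3@(5,1) a4@(5,1) a5@(5,1) a6@(0,2) | pheromone: 0 0 8 0 0 0 / 10 2 0 0 0 0 / 0 0 0 0 0 0 / 0 0 0 0 0 0 / 2 0 0 0 0 0 / 0 15 0 0 0 0
t=4: a0@(1,0) a1@(5,1) a2@(1,0) a3@(5,1) a4@(5,1) a5@(5,1) a6@(5,1) | pheromone: 0 0 7 0 0 0 / 13 1 0 0 0 0 / 0 0 0 0 0 0 / 0 0 0 0 0 0 / 1 0 0 0 0 0 / 0 24 0 0 0 0
t=5: a0@(1,0) a1@(5,1) a2@(1,0) a3@(5,1) a4@(5,1) a5@(5,1) a6@(5,1) | pheromone: 0 0 6 0 0 0 / 16 0 0 0 0 0 / 0 0 0 0 0 0 / 0 0 0 0 0 0 / 0 0 0 0 0 0 / 0 33 0 0 0 0
t=6: a0@(1,0) a1@(5,1) a2@(1,0) a3@(5,1) a4@(5,1) a5@(5,1) a6@(5,1) | pheromone: 0 0 5 0 0 0 / 19 0 0 0 0 0 / 0 0 0 0 0 0 / 0 0 0 0 0 0 / 0 0 0 0 0 0 / 0 42 0 0 0 0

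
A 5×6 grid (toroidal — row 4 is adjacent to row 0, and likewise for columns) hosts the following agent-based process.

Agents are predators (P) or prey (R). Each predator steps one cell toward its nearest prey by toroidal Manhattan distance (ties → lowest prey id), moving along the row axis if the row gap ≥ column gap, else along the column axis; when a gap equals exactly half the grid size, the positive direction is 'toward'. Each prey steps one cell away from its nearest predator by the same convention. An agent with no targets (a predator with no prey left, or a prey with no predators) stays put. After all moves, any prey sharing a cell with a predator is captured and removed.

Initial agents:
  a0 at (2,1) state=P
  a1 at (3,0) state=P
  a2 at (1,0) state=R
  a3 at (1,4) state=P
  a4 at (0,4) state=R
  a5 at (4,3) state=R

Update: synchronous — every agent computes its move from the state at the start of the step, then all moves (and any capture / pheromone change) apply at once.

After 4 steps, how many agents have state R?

3

t=1: a0@(1,1):P a1@(2,0):P a2@(0,0):R a3@(0,4):P a4@(4,4):R a5@(3,3):R
t=2: a0@(0,1):P a1@(1,0):P a2@(4,0):R a3@(4,4):P a4@(3,4):R a5@(2,3):R
t=3: a0@(4,1):P a1@(0,0):P a2@(3,0):R a3@(3,4):P a4@(2,4):R a5@(1,3):R
t=4: a0@(3,1):P a1@(4,0):P a2@(2,0):R a3@(2,4):P a4@(1,4):R a5@(0,3):R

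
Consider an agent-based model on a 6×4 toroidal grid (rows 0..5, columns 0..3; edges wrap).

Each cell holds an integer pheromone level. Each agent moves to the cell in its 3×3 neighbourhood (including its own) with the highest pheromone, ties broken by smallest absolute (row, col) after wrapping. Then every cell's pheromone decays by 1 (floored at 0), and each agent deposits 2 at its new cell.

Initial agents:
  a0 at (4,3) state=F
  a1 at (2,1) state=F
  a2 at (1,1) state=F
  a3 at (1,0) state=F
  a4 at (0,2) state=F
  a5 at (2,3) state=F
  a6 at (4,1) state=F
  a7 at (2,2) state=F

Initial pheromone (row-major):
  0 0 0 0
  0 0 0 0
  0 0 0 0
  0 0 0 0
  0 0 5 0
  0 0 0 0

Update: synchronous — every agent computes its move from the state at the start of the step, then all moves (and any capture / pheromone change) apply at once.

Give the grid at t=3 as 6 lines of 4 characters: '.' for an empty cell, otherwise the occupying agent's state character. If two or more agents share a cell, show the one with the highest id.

F...
....
....
....
..F.
....

t=1: a0@(4,2) a1@(1,0) a2@(0,0) a3@(0,0) a4@(0,1) a5@(1,0) a6@(4,2) a7@(1,1) | pheromone: 4 2 0 0 / 4 2 0 0 / 0 0 0 0 / 0 0 0 0 / 0 0 8 0 / 0 0 0 0
t=2: a0@(4,2) a1@(0,0) a2@(0,0) a3@(0,0) a4@(0,0) a5@(0,0) a6@(4,2) a7@(0,0) | pheromone: 15 1 0 0 / 3 1 0 0 / 0 0 0 0 / 0 0 0 0 / 0 0 11 0 / 0 0 0 0
t=3: a0@(4,2) a1@(0,0) a2@(0,0) a3@(0,0) a4@(0,0) a5@(0,0) a6@(4,2) a7@(0,0) | pheromone: 26 0 0 0 / 2 0 0 0 / 0 0 0 0 / 0 0 0 0 / 0 0 14 0 / 0 0 0 0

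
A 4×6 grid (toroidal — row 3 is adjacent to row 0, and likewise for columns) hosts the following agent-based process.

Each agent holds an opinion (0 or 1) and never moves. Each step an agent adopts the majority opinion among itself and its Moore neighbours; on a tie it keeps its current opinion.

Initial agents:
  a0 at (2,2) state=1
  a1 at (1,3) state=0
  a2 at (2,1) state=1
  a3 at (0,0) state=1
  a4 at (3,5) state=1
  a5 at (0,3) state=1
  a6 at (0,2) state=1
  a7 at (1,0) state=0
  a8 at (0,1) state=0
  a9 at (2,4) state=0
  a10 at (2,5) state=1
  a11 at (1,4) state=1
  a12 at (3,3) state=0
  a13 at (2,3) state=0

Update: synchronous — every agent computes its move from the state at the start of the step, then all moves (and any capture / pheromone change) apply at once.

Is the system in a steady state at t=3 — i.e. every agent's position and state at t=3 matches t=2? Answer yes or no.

t=1: a0@(2,2):0 a1@(1,3):1 a2@(2,1):1 a3@(0,0):1 a4@(3,5):1 a5@(0,3):1 a6@(0,2):0 a7@(1,0):1 a8@(0,1):0 a9@(2,4):0 a10@(2,5):1 a11@(1,4):1 a12@(3,3):0 a13@(2,3):0
t=2: a0@(2,2):0 a1@(1,3):0 a2@(2,1):1 a3@(0,0):1 a4@(3,5):1 a5@(0,3):1 a6@(0,2):0 a7@(1,0):1 a8@(0,1):0 a9@(2,4):1 a10@(2,5):1 a11@(1,4):1 a12@(3,3):0 a13@(2,3):0
t=3: a0@(2,2):0 a1@(1,3):0 a2@(2,1):1 a3@(0,0):1 a4@(3,5):1 a5@(0,3):0 a6@(0,2):0 a7@(1,0):1 a8@(0,1):0 a9@(2,4):1 a10@(2,5):1 a11@(1,4):1 a12@(3,3):0 a13@(2,3):0

no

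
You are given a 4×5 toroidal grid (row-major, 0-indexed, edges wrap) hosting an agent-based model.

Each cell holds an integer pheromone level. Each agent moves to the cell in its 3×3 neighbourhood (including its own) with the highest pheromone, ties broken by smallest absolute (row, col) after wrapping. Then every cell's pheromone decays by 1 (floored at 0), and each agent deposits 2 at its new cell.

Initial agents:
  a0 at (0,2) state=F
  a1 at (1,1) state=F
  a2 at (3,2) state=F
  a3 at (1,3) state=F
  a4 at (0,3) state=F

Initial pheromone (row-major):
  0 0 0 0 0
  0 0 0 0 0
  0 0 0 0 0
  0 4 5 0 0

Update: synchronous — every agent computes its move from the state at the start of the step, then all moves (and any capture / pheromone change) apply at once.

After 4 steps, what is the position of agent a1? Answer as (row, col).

t=1: a0@(3,2) a1@(0,0) a2@(3,2) a3@(0,2) a4@(3,2) | pheromone: 2 0 2 0 0 / 0 0 0 0 0 / 0 0 0 0 0 / 0 3 10 0 0
t=2: a0@(3,2) a1@(3,1) a2@(3,2) a3@(3,2) a4@(3,2) | pheromone: 1 0 1 0 0 / 0 0 0 0 0 / 0 0 0 0 0 / 0 4 17 0 0
t=3: a0@(3,2) a1@(3,2) a2@(3,2) a3@(3,2) a4@(3,2) | pheromone: 0 0 0 0 0 / 0 0 0 0 0 / 0 0 0 0 0 / 0 3 26 0 0
t=4: a0@(3,2) a1@(3,2) a2@(3,2) a3@(3,2) a4@(3,2) | pheromone: 0 0 0 0 0 / 0 0 0 0 0 / 0 0 0 0 0 / 0 2 35 0 0

(3, 2)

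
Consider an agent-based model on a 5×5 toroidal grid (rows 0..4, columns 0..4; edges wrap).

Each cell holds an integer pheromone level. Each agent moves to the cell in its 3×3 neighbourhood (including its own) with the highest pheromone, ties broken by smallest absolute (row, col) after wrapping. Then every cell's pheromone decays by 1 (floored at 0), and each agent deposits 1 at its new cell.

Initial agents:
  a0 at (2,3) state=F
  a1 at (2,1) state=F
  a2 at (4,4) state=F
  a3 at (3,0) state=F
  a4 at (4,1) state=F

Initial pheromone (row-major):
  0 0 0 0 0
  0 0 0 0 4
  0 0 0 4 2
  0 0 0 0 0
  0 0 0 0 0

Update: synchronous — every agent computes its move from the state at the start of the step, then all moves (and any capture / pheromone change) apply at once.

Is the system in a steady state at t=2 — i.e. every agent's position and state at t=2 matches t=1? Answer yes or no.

t=1: a0@(1,4) a1@(1,0) a2@(0,0) a3@(2,4) a4@(0,0) | pheromone: 2 0 0 0 0 / 1 0 0 0 4 / 0 0 0 3 2 / 0 0 0 0 0 / 0 0 0 0 0
t=2: a0@(1,4) a1@(1,4) a2@(1,4) a3@(1,4) a4@(1,4) | pheromone: 1 0 0 0 0 / 0 0 0 0 8 / 0 0 0 2 1 / 0 0 0 0 0 / 0 0 0 0 0

no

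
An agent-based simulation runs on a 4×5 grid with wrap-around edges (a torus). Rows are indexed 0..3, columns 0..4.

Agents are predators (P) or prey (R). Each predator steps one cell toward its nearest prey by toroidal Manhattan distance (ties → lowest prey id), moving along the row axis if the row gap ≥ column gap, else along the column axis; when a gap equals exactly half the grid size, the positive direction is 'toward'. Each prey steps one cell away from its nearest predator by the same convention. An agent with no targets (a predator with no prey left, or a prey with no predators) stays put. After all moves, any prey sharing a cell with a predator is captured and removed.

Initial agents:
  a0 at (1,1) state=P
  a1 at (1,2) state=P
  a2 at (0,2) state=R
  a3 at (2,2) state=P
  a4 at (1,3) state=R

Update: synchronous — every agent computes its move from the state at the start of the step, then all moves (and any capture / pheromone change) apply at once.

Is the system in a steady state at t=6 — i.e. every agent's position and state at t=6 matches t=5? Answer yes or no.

t=1: a0@(0,1):P a1@(0,2):P a3@(3,2):P a4@(1,4):R
t=2: a0@(0,0):P a1@(0,3):P a3@(0,2):P a4@(1,3):R
t=3: a0@(0,4):P a1@(1,3):P a3@(1,2):P a4@(2,3):R
t=4: a0@(1,4):P a1@(2,3):P a3@(2,2):P a4@(3,3):R
t=5: a0@(2,4):P a1@(3,3):P a3@(3,2):P a4@(0,3):R
t=6: a0@(3,4):P a1@(0,3):P a3@(0,2):P a4@(1,3):R

no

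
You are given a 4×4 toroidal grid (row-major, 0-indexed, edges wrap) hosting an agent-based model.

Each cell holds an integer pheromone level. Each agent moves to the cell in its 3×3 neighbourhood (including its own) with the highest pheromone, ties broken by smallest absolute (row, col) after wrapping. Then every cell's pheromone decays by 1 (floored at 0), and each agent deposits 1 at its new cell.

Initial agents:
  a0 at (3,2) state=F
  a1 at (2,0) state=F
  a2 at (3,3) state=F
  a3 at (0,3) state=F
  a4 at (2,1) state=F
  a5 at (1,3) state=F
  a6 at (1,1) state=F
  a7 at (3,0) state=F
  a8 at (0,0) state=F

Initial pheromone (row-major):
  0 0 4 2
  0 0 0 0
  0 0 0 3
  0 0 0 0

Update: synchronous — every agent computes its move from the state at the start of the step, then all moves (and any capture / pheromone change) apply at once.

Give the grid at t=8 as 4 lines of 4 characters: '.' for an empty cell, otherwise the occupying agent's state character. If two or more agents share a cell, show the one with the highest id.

t=1: a0@(0,2) a1@(2,3) a2@(0,2) a3@(0,2) a4@(1,0) a5@(0,2) a6@(0,2) a7@(2,3) a8@(0,3) | pheromone: 0 0 8 2 / 1 0 0 0 / 0 0 0 4 / 0 0 0 0
t=2: a0@(0,2) a1@(2,3) a2@(0,2) a3@(0,2) a4@(2,3) a5@(0,2) a6@(0,2) a7@(2,3) a8@(0,2) | pheromone: 0 0 13 1 / 0 0 0 0 / 0 0 0 6 / 0 0 0 0
t=3: a0@(0,2) a1@(2,3) a2@(0,2) a3@(0,2) a4@(2,3) a5@(0,2) a6@(0,2) a7@(2,3) a8@(0,2) | pheromone: 0 0 18 0 / 0 0 0 0 / 0 0 0 8 / 0 0 0 0
t=4: a0@(0,2) a1@(2,3) a2@(0,2) a3@(0,2) a4@(2,3) a5@(0,2) a6@(0,2) a7@(2,3) a8@(0,2) | pheromone: 0 0 23 0 / 0 0 0 0 / 0 0 0 10 / 0 0 0 0
t=5: a0@(0,2) a1@(2,3) a2@(0,2) a3@(0,2) a4@(2,3) a5@(0,2) a6@(0,2) a7@(2,3) a8@(0,2) | pheromone: 0 0 28 0 / 0 0 0 0 / 0 0 0 12 / 0 0 0 0
t=6: a0@(0,2) a1@(2,3) a2@(0,2) a3@(0,2) a4@(2,3) a5@(0,2) a6@(0,2) a7@(2,3) a8@(0,2) | pheromone: 0 0 33 0 / 0 0 0 0 / 0 0 0 14 / 0 0 0 0
t=7: a0@(0,2) a1@(2,3) a2@(0,2) a3@(0,2) a4@(2,3) a5@(0,2) a6@(0,2) a7@(2,3) a8@(0,2) | pheromone: 0 0 38 0 / 0 0 0 0 / 0 0 0 16 / 0 0 0 0
t=8: a0@(0,2) a1@(2,3) a2@(0,2) a3@(0,2) a4@(2,3) a5@(0,2) a6@(0,2) a7@(2,3) a8@(0,2) | pheromone: 0 0 43 0 / 0 0 0 0 / 0 0 0 18 / 0 0 0 0

..F.
....
...F
....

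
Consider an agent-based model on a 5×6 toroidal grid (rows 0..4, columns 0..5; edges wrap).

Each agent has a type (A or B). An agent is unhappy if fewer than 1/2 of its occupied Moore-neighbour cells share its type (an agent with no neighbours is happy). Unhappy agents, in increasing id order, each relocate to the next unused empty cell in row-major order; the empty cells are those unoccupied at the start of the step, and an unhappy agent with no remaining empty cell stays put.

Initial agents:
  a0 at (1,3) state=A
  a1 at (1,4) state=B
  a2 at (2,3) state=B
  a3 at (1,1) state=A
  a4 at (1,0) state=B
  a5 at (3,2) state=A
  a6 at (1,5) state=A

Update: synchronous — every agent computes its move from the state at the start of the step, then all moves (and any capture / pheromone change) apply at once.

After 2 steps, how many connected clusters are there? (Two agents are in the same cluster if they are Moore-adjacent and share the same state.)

4

t=1: a0@(0,0):A a1@(0,1):B a2@(0,2):B a3@(0,3):A a4@(0,4):B a5@(0,5):A a6@(1,2):A
t=2: a0@(0,0):A a1@(1,0):B a2@(1,1):B a3@(1,3):A a4@(1,4):B a5@(0,5):A a6@(1,5):A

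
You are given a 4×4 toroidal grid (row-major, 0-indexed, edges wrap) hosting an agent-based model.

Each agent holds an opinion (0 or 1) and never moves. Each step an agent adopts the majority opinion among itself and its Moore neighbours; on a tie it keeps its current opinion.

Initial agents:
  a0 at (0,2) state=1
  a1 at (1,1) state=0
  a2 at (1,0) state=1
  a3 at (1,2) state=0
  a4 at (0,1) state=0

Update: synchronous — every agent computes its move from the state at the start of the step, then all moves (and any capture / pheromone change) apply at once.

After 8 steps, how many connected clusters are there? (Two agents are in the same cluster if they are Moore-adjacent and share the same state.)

1

t=1: a0@(0,2):0 a1@(1,1):0 a2@(1,0):0 a3@(1,2):0 a4@(0,1):0
t=2: (unchanged — steady state)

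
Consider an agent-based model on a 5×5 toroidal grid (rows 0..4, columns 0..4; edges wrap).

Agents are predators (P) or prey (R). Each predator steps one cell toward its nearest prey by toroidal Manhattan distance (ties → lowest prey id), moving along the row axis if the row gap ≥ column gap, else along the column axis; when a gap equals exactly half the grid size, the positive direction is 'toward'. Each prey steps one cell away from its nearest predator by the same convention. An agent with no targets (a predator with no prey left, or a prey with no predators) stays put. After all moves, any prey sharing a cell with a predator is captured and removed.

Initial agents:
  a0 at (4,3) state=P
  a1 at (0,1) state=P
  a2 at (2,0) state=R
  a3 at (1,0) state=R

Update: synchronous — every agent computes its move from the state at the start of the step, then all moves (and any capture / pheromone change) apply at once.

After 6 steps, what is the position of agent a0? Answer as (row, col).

t=1: a0@(3,3):P a1@(1,1):P a2@(3,0):R a3@(2,0):R
t=2: a0@(3,4):P a1@(2,1):P a2@(3,1):R a3@(3,0):R
t=3: a0@(3,0):P a1@(3,1):P a2@(4,1):R
t=4: a0@(4,0):P a1@(4,1):P a2@(0,1):R
t=5: a0@(0,0):P a1@(0,1):P a2@(1,1):R
t=6: a0@(1,0):P a1@(1,1):P a2@(2,1):R

(1, 0)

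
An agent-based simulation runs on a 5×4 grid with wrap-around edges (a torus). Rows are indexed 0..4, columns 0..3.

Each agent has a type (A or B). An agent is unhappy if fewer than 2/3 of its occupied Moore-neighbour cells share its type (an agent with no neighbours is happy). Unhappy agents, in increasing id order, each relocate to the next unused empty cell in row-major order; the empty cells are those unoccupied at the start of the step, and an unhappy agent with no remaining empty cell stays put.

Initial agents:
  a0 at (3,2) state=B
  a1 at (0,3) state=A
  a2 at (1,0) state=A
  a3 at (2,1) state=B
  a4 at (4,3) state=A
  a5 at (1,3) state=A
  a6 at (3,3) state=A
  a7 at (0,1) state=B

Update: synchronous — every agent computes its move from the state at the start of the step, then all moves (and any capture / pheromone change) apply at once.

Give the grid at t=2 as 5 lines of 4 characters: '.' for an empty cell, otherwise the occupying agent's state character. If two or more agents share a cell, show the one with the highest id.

.BAA
B.A.
.AB.
....
...A

t=1: a0@(0,0):B a1@(0,3):A a2@(0,2):A a3@(1,1):B a4@(4,3):A a5@(1,3):A a6@(1,2):A a7@(2,0):B
t=2: a0@(0,1):B a1@(0,3):A a2@(0,2):A a3@(1,0):B a4@(4,3):A a5@(2,1):A a6@(1,2):A a7@(2,2):B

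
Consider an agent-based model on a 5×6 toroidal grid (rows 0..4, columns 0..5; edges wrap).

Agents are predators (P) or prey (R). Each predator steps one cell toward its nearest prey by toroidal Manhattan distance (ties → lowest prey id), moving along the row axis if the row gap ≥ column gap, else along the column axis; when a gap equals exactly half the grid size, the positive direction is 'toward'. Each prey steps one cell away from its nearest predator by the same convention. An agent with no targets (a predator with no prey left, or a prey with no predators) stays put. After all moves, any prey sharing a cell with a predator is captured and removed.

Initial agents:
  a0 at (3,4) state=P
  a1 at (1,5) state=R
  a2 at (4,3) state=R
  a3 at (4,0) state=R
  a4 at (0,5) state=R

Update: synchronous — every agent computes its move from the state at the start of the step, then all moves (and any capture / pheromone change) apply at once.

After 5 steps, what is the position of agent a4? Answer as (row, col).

(0, 5)

t=1: a0@(4,4):P a1@(0,5):R a2@(0,3):R a3@(4,1):R a4@(1,5):R
t=2: a0@(0,4):P a1@(1,5):R a2@(1,3):R a3@(4,0):R a4@(2,5):R
t=3: a0@(1,4):P a1@(2,5):R a2@(2,3):R a3@(4,1):R a4@(3,5):R
t=4: a0@(2,4):P a1@(3,5):R a2@(3,3):R a3@(4,0):R a4@(4,5):R
t=5: a0@(3,4):P a1@(4,5):R a2@(4,3):R a3@(0,0):R a4@(0,5):R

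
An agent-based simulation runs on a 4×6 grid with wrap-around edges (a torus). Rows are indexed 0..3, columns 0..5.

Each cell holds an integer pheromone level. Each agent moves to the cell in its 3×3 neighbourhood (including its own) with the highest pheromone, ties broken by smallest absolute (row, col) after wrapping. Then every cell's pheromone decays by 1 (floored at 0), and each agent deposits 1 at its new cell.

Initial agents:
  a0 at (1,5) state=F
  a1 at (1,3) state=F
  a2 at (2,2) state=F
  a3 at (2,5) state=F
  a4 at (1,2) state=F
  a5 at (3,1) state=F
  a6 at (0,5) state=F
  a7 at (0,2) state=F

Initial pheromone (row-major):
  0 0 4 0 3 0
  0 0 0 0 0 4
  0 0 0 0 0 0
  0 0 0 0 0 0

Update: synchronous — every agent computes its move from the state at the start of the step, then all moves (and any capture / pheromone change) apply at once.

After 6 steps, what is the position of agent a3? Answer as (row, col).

(1, 5)

t=1: a0@(1,5) a1@(0,2) a2@(1,1) a3@(1,5) a4@(0,2) a5@(0,2) a6@(1,5) a7@(0,2) | pheromone: 0 0 7 0 2 0 / 0 1 0 0 0 6 / 0 0 0 0 0 0 / 0 0 0 0 0 0
t=2: a0@(1,5) a1@(0,2) a2@(0,2) a3@(1,5) a4@(0,2) a5@(0,2) a6@(1,5) a7@(0,2) | pheromone: 0 0 11 0 1 0 / 0 0 0 0 0 8 / 0 0 0 0 0 0 / 0 0 0 0 0 0
t=3: a0@(1,5) a1@(0,2) a2@(0,2) a3@(1,5) a4@(0,2) a5@(0,2) a6@(1,5) a7@(0,2) | pheromone: 0 0 15 0 0 0 / 0 0 0 0 0 10 / 0 0 0 0 0 0 / 0 0 0 0 0 0
t=4: a0@(1,5) a1@(0,2) a2@(0,2) a3@(1,5) a4@(0,2) a5@(0,2) a6@(1,5) a7@(0,2) | pheromone: 0 0 19 0 0 0 / 0 0 0 0 0 12 / 0 0 0 0 0 0 / 0 0 0 0 0 0
t=5: a0@(1,5) a1@(0,2) a2@(0,2) a3@(1,5) a4@(0,2) a5@(0,2) a6@(1,5) a7@(0,2) | pheromone: 0 0 23 0 0 0 / 0 0 0 0 0 14 / 0 0 0 0 0 0 / 0 0 0 0 0 0
t=6: a0@(1,5) a1@(0,2) a2@(0,2) a3@(1,5) a4@(0,2) a5@(0,2) a6@(1,5) a7@(0,2) | pheromone: 0 0 27 0 0 0 / 0 0 0 0 0 16 / 0 0 0 0 0 0 / 0 0 0 0 0 0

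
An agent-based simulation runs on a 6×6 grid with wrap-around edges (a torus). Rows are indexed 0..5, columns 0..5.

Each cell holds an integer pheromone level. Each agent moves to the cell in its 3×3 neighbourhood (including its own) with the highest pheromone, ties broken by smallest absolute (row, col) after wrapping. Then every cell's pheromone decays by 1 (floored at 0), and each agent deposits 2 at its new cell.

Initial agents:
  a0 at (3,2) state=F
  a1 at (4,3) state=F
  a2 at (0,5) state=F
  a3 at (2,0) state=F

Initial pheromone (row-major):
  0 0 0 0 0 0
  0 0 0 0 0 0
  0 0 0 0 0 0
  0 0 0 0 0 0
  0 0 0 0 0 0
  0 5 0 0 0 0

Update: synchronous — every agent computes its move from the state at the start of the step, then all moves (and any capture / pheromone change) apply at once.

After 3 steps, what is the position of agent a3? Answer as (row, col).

(5, 1)

t=1: a0@(2,1) a1@(3,2) a2@(0,0) a3@(1,0) | pheromone: 2 0 0 0 0 0 / 2 0 0 0 0 0 / 0 2 0 0 0 0 / 0 0 2 0 0 0 / 0 0 0 0 0 0 / 0 4 0 0 0 0
t=2: a0@(1,0) a1@(2,1) a2@(5,1) a3@(0,0) | pheromone: 3 0 0 0 0 0 / 3 0 0 0 0 0 / 0 3 0 0 0 0 / 0 0 1 0 0 0 / 0 0 0 0 0 0 / 0 5 0 0 0 0
t=3: a0@(0,0) a1@(1,0) a2@(5,1) a3@(5,1) | pheromone: 4 0 0 0 0 0 / 4 0 0 0 0 0 / 0 2 0 0 0 0 / 0 0 0 0 0 0 / 0 0 0 0 0 0 / 0 8 0 0 0 0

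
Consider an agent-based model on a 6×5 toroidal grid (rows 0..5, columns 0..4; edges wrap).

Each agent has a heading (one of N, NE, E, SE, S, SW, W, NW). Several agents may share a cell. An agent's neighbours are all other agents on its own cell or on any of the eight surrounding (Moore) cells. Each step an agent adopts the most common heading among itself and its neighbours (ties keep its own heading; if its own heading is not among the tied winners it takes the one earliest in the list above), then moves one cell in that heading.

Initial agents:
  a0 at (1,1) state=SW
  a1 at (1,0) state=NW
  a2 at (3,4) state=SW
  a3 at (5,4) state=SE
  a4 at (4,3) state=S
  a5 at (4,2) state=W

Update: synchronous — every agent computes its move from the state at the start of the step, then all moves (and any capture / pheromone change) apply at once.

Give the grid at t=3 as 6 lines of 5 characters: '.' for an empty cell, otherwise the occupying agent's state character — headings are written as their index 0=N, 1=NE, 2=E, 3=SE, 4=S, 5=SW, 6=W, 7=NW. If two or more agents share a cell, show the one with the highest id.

.5...
...4.
..3..
.....
..756
.....

t=1: a0@(2,0):SW a1@(0,4):NW a2@(4,3):SW a3@(0,0):SE a4@(5,3):S a5@(4,1):W
t=2: a0@(3,4):SW a1@(5,3):NW a2@(5,2):SW a3@(1,1):SE a4@(0,3):S a5@(4,0):W
t=3: a0@(4,3):SW a1@(4,2):NW a2@(0,1):SW a3@(2,2):SE a4@(1,3):S a5@(4,4):W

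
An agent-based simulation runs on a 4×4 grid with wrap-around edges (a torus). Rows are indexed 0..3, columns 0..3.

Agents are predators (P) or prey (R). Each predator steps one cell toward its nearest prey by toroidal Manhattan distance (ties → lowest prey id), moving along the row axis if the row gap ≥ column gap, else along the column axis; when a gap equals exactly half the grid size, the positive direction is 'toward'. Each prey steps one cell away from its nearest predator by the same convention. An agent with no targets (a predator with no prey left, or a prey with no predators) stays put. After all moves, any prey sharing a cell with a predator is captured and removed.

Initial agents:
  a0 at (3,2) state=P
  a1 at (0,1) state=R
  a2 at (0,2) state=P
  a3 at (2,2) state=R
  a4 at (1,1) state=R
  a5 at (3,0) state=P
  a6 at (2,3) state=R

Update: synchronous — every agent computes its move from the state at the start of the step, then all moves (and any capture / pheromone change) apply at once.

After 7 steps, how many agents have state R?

t=1: a0@(2,2):P a2@(0,1):P a3@(1,2):R a4@(2,1):R a5@(0,0):P a6@(1,3):R
t=2: a0@(1,2):P a2@(1,1):P a3@(0,2):R a4@(2,0):R a5@(1,0):P a6@(0,3):R
t=3: a0@(0,2):P a2@(0,1):P a3@(3,2):R a4@(3,0):R a5@(2,0):P a6@(3,3):R
t=4: a0@(3,2):P a2@(3,1):P a3@(2,2):R a4@(0,0):R a5@(3,0):P a6@(2,3):R
t=5: a0@(2,2):P a2@(2,1):P a3@(1,2):R a4@(1,0):R a5@(0,0):P a6@(1,3):R
t=6: a0@(1,2):P a2@(1,1):P a3@(0,2):R a4@(2,0):R a5@(1,0):P a6@(0,3):R
t=7: a0@(0,2):P a2@(0,1):P a3@(3,2):R a4@(3,0):R a5@(2,0):P a6@(3,3):R

3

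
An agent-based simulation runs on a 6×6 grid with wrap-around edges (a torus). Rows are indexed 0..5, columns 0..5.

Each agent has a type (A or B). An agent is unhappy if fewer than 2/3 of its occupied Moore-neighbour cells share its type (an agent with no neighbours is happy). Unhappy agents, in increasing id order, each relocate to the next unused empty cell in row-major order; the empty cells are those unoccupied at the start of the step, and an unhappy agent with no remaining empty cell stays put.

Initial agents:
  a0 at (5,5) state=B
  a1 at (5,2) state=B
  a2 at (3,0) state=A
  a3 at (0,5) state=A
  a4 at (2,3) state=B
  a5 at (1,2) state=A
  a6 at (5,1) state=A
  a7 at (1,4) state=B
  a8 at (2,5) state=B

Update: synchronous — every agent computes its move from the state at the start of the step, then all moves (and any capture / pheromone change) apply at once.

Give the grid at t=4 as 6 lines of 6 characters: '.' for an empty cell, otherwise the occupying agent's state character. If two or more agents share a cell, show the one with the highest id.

t=1: a0@(0,0):B a1@(0,1):B a2@(0,2):A a3@(0,3):A a4@(0,4):B a5@(1,0):A a6@(1,1):A a7@(1,4):B a8@(1,3):B
t=2: a0@(0,5):B a1@(1,2):B a2@(1,5):A a3@(2,0):A a4@(0,4):B a5@(2,1):A a6@(2,2):A a7@(1,4):B a8@(2,3):B
t=3: a0@(0,5):B a1@(0,0):B a2@(0,1):A a3@(2,0):A a4@(0,4):B a5@(2,1):A a6@(0,2):A a7@(1,4):B a8@(2,3):B
t=4: a0@(0,5):B a1@(0,3):B a2@(1,0):A a3@(2,0):A a4@(0,4):B a5@(2,1):A a6@(0,2):A a7@(1,4):B a8@(2,3):B

..ABBB
A...B.
AA.B..
......
......
......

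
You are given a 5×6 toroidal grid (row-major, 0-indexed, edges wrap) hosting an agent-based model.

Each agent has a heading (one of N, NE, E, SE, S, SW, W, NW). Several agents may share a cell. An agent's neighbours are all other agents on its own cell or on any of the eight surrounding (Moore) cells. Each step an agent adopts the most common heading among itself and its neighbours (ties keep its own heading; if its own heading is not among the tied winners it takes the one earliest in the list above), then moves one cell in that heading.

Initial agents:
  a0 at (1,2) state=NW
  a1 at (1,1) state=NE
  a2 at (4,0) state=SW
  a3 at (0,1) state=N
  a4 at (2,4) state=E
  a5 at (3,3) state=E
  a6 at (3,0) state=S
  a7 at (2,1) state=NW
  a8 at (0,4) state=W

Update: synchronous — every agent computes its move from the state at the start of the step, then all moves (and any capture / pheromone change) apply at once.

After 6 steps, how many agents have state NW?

8

t=1: a0@(0,1):NW a1@(0,0):NW a2@(0,5):SW a3@(4,1):N a4@(2,5):E a5@(3,4):E a6@(4,0):S a7@(1,0):NW a8@(0,3):W
t=2: a0@(4,0):NW a1@(4,5):NW a2@(4,4):NW a3@(3,0):NW a4@(2,0):E a5@(3,5):E a6@(3,5):NW a7@(0,5):NW a8@(0,2):W
t=3: a0@(3,5):NW a1@(3,4):NW a2@(3,3):NW a3@(2,5):NW a4@(2,1):E a5@(2,4):NW a6@(2,4):NW a7@(4,4):NW a8@(0,1):W
t=4: a0@(2,4):NW a1@(2,3):NW a2@(2,2):NW a3@(1,4):NW a4@(2,2):E a5@(1,3):NW a6@(1,3):NW a7@(3,3):NW a8@(0,0):W
t=5: a0@(1,3):NW a1@(1,2):NW a2@(1,1):NW a3@(0,3):NW a4@(1,1):NW a5@(0,2):NW a6@(0,2):NW a7@(2,2):NW a8@(0,5):W
t=6: a0@(0,2):NW a1@(0,1):NW a2@(0,0):NW a3@(4,2):NW a4@(0,0):NW a5@(4,1):NW a6@(4,1):NW a7@(1,1):NW a8@(0,4):W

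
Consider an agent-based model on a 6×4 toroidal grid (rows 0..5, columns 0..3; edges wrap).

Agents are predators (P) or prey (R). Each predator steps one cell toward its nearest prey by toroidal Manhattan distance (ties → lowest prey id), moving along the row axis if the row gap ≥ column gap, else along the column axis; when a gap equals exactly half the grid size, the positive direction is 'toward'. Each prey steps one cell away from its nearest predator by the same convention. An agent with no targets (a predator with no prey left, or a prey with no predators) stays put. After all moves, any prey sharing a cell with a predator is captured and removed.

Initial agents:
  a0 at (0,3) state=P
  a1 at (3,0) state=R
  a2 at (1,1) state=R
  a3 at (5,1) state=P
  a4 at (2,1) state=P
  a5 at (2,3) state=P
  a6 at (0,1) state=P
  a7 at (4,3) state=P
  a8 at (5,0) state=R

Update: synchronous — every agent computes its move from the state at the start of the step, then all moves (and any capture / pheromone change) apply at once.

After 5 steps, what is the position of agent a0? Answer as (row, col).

(1, 3)

t=1: a0@(5,3):P a1@(4,0):R a2@(0,1):R a3@(5,0):P a4@(1,1):P a5@(3,3):P a6@(1,1):P a7@(3,3):P
t=2: a0@(4,3):P a1@(3,0):R a2@(5,1):R a3@(4,0):P a4@(0,1):P a5@(4,3):P a6@(0,1):P a7@(4,3):P
t=3: a0@(3,3):P a1@(2,0):R a2@(4,1):R a3@(3,0):P a4@(5,1):P a5@(3,3):P a6@(5,1):P a7@(3,3):P
t=4: a0@(2,3):P a1@(1,0):R a2@(3,1):R a3@(2,0):P a4@(4,1):P a5@(2,3):P a6@(4,1):P a7@(2,3):P
t=5: a0@(1,3):P a1@(0,0):R a2@(2,1):R a3@(1,0):P a4@(3,1):P a5@(1,3):P a6@(3,1):P a7@(1,3):P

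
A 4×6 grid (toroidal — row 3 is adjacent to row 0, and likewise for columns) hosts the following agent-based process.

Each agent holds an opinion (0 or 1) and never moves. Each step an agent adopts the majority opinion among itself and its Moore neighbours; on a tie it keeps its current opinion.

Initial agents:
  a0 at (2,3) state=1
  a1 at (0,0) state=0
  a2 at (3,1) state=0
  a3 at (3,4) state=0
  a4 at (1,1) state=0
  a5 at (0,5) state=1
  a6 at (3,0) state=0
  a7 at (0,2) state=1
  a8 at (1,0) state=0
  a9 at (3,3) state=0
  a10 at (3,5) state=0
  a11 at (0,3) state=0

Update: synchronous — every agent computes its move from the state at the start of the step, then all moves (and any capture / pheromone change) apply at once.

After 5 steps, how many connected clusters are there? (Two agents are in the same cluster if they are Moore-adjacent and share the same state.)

1

t=1: a0@(2,3):0 a1@(0,0):0 a2@(3,1):0 a3@(3,4):0 a4@(1,1):0 a5@(0,5):0 a6@(3,0):0 a7@(0,2):0 a8@(1,0):0 a9@(3,3):0 a10@(3,5):0 a11@(0,3):0
t=2: (unchanged — steady state)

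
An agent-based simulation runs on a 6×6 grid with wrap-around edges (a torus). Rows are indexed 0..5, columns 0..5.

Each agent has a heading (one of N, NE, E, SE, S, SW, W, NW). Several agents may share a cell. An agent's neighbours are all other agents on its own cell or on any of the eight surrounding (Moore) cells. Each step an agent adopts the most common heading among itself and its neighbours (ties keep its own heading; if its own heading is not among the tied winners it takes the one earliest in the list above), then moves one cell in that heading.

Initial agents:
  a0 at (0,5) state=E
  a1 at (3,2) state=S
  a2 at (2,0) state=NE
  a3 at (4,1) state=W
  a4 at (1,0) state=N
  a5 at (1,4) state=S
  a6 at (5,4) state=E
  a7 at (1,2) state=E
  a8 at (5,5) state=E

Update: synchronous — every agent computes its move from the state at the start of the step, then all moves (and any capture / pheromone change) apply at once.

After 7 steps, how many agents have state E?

t=1: a0@(0,0):E a1@(4,2):S a2@(1,1):NE a3@(4,0):W a4@(0,0):N a5@(2,4):S a6@(5,5):E a7@(1,3):E a8@(5,0):E
t=2: a0@(0,1):E a1@(5,2):S a2@(0,2):NE a3@(4,1):E a4@(0,1):E a5@(3,4):S a6@(5,0):E a7@(1,4):E a8@(5,1):E
t=3: a0@(0,2):E a1@(5,3):E a2@(0,3):E a3@(4,2):E a4@(0,2):E a5@(4,4):S a6@(5,1):E a7@(1,5):E a8@(5,2):E
t=4: a0@(0,3):E a1@(5,4):E a2@(0,4):E a3@(4,3):E a4@(0,3):E a5@(5,4):S a6@(5,2):E a7@(1,0):E a8@(5,3):E
t=5: a0@(0,4):E a1@(5,5):E a2@(0,5):E a3@(4,4):E a4@(0,4):E a5@(5,5):E a6@(5,3):E a7@(1,1):E a8@(5,4):E
t=6: a0@(0,5):E a1@(5,0):E a2@(0,0):E a3@(4,5):E a4@(0,5):E a5@(5,0):E a6@(5,4):E a7@(1,2):E a8@(5,5):E
t=7: a0@(0,0):E a1@(5,1):E a2@(0,1):E a3@(4,0):E a4@(0,0):E a5@(5,1):E a6@(5,5):E a7@(1,3):E a8@(5,0):E

9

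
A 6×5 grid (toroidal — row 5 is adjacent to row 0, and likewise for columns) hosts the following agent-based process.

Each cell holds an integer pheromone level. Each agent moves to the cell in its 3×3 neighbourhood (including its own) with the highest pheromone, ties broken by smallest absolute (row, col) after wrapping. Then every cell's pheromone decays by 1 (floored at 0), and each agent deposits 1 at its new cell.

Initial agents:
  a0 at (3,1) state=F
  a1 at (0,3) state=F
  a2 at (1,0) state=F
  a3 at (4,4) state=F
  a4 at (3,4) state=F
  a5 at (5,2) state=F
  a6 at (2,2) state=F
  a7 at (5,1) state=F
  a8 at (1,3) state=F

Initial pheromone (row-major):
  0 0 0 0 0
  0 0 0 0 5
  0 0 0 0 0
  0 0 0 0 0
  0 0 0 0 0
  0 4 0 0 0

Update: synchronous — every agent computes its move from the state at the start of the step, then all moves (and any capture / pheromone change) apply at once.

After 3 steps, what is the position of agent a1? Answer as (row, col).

t=1: a0@(2,0) a1@(1,4) a2@(1,4) a3@(3,0) a4@(2,0) a5@(5,1) a6@(1,1) a7@(5,1) a8@(1,4) | pheromone: 0 0 0 0 0 / 0 1 0 0 7 / 2 0 0 0 0 / 1 0 0 0 0 / 0 0 0 0 0 / 0 5 0 0 0
t=2: a0@(1,4) a1@(1,4) a2@(1,4) a3@(2,0) a4@(1,4) a5@(5,1) a6@(2,0) a7@(5,1) a8@(1,4) | pheromone: 0 0 0 0 0 / 0 0 0 0 11 / 3 0 0 0 0 / 0 0 0 0 0 / 0 0 0 0 0 / 0 6 0 0 0
t=3: a0@(1,4) a1@(1,4) a2@(1,4) a3@(1,4) a4@(1,4) a5@(5,1) a6@(1,4) a7@(5,1) a8@(1,4) | pheromone: 0 0 0 0 0 / 0 0 0 0 17 / 2 0 0 0 0 / 0 0 0 0 0 / 0 0 0 0 0 / 0 7 0 0 0

(1, 4)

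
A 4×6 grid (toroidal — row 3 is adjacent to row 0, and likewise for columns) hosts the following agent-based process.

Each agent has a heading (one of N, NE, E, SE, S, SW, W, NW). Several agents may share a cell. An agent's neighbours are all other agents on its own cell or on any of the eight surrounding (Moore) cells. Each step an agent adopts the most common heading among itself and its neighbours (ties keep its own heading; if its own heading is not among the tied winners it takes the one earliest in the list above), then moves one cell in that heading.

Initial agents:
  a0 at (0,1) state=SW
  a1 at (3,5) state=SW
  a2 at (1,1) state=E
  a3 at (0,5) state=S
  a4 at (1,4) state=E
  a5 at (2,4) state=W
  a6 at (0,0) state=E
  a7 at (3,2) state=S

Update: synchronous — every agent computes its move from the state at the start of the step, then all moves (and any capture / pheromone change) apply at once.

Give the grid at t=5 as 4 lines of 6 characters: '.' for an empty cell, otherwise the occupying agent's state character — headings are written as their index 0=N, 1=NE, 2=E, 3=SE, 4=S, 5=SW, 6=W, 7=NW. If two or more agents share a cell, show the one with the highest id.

t=1: a0@(0,2):E a1@(0,4):SW a2@(1,2):E a3@(0,0):E a4@(1,5):E a5@(2,3):W a6@(0,1):E a7@(0,2):S
t=2: a0@(0,3):E a1@(1,3):SW a2@(1,3):E a3@(0,1):E a4@(1,0):E a5@(2,2):W a6@(0,2):E a7@(0,3):E
t=3: a0@(0,4):E a1@(1,4):E a2@(1,4):E a3@(0,2):E a4@(1,1):E a5@(2,1):W a6@(0,3):E a7@(0,4):E
t=4: a0@(0,5):E a1@(1,5):E a2@(1,5):E a3@(0,3):E a4@(1,2):E a5@(2,0):W a6@(0,4):E a7@(0,5):E
t=5: a0@(0,0):E a1@(1,0):E a2@(1,0):E a3@(0,4):E a4@(1,3):E a5@(2,1):E a6@(0,5):E a7@(0,0):E

2...22
2..2..
.2....
......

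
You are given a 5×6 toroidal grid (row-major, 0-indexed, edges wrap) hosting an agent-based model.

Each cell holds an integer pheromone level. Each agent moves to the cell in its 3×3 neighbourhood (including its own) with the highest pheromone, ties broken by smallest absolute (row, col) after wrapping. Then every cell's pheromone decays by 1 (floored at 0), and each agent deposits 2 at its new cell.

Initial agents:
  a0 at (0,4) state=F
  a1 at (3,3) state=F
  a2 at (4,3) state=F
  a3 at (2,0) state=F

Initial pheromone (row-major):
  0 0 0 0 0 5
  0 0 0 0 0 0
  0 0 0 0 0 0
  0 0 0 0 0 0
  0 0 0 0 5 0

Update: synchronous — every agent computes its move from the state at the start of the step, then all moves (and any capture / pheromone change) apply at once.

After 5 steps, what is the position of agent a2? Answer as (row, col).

(4, 4)

t=1: a0@(0,5) a1@(4,4) a2@(4,4) a3@(1,0) | pheromone: 0 0 0 0 0 6 / 2 0 0 0 0 0 / 0 0 0 0 0 0 / 0 0 0 0 0 0 / 0 0 0 0 8 0
t=2: a0@(4,4) a1@(4,4) a2@(4,4) a3@(0,5) | pheromone: 0 0 0 0 0 7 / 1 0 0 0 0 0 / 0 0 0 0 0 0 / 0 0 0 0 0 0 / 0 0 0 0 13 0
t=3: a0@(4,4) a1@(4,4) a2@(4,4) a3@(4,4) | pheromone: 0 0 0 0 0 6 / 0 0 0 0 0 0 / 0 0 0 0 0 0 / 0 0 0 0 0 0 / 0 0 0 0 20 0
t=4: a0@(4,4) a1@(4,4) a2@(4,4) a3@(4,4) | pheromone: 0 0 0 0 0 5 / 0 0 0 0 0 0 / 0 0 0 0 0 0 / 0 0 0 0 0 0 / 0 0 0 0 27 0
t=5: a0@(4,4) a1@(4,4) a2@(4,4) a3@(4,4) | pheromone: 0 0 0 0 0 4 / 0 0 0 0 0 0 / 0 0 0 0 0 0 / 0 0 0 0 0 0 / 0 0 0 0 34 0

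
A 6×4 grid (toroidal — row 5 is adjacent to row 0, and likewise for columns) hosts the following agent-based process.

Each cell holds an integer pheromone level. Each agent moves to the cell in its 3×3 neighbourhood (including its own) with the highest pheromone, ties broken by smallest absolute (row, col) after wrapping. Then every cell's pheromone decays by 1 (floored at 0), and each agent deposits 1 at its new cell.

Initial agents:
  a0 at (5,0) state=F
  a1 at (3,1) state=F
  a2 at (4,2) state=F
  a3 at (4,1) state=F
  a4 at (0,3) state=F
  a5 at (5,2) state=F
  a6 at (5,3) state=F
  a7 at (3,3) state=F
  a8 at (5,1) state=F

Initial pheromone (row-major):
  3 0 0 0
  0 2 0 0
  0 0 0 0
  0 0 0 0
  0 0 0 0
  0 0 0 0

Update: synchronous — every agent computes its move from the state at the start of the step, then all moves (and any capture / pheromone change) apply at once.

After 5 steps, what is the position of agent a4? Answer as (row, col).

t=1: a0@(0,0) a1@(2,0) a2@(3,1) a3@(3,0) a4@(0,0) a5@(0,1) a6@(0,0) a7@(2,0) a8@(0,0) | pheromone: 6 1 0 0 / 0 1 0 0 / 2 0 0 0 / 1 1 0 0 / 0 0 0 0 / 0 0 0 0
t=2: a0@(0,0) a1@(2,0) a2@(2,0) a3@(2,0) a4@(0,0) a5@(0,0) a6@(0,0) a7@(2,0) a8@(0,0) | pheromone: 10 0 0 0 / 0 0 0 0 / 5 0 0 0 / 0 0 0 0 / 0 0 0 0 / 0 0 0 0
t=3: a0@(0,0) a1@(2,0) a2@(2,0) a3@(2,0) a4@(0,0) a5@(0,0) a6@(0,0) a7@(2,0) a8@(0,0) | pheromone: 14 0 0 0 / 0 0 0 0 / 8 0 0 0 / 0 0 0 0 / 0 0 0 0 / 0 0 0 0
t=4: a0@(0,0) a1@(2,0) a2@(2,0) a3@(2,0) a4@(0,0) a5@(0,0) a6@(0,0) a7@(2,0) a8@(0,0) | pheromone: 18 0 0 0 / 0 0 0 0 / 11 0 0 0 / 0 0 0 0 / 0 0 0 0 / 0 0 0 0
t=5: a0@(0,0) a1@(2,0) a2@(2,0) a3@(2,0) a4@(0,0) a5@(0,0) a6@(0,0) a7@(2,0) a8@(0,0) | pheromone: 22 0 0 0 / 0 0 0 0 / 14 0 0 0 / 0 0 0 0 / 0 0 0 0 / 0 0 0 0

(0, 0)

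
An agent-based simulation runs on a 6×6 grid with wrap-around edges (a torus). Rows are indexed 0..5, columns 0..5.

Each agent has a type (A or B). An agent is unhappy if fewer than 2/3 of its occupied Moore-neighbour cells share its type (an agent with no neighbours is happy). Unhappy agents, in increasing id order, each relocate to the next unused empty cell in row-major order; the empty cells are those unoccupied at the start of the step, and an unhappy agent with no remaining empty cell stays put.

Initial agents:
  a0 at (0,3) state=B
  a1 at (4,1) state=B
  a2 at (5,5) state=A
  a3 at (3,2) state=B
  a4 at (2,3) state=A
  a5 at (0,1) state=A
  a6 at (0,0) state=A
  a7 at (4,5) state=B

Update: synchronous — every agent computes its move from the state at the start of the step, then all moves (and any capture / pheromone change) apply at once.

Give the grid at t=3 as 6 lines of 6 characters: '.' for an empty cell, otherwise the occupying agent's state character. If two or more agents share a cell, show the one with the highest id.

t=1: a0@(0,3):B a1@(4,1):B a2@(0,2):A a3@(0,4):B a4@(0,5):A a5@(0,1):A a6@(0,0):A a7@(1,0):B
t=2: a0@(1,1):B a1@(4,1):B a2@(1,2):A a3@(1,3):B a4@(1,4):A a5@(0,1):A a6@(0,0):A a7@(1,5):B
t=3: a0@(0,2):B a1@(4,1):B a2@(0,3):A a3@(0,4):B a4@(0,5):A a5@(0,1):A a6@(1,0):A a7@(2,0):B

.ABABA
A.....
B.....
......
.B....
......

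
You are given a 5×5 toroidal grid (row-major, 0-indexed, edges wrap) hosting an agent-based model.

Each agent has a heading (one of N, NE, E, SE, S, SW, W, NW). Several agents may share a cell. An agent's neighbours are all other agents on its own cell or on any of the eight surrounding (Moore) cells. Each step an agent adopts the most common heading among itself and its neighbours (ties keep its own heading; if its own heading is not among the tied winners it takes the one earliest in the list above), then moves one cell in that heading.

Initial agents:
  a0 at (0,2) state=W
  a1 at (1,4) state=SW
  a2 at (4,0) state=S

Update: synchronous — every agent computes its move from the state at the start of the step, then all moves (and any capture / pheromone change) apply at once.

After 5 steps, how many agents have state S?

1

t=1: a0@(0,1):W a1@(2,3):SW a2@(0,0):S
t=2: a0@(0,0):W a1@(3,2):SW a2@(1,0):S
t=3: a0@(0,4):W a1@(4,1):SW a2@(2,0):S
t=4: a0@(0,3):W a1@(0,0):SW a2@(3,0):S
t=5: a0@(0,2):W a1@(1,4):SW a2@(4,0):S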